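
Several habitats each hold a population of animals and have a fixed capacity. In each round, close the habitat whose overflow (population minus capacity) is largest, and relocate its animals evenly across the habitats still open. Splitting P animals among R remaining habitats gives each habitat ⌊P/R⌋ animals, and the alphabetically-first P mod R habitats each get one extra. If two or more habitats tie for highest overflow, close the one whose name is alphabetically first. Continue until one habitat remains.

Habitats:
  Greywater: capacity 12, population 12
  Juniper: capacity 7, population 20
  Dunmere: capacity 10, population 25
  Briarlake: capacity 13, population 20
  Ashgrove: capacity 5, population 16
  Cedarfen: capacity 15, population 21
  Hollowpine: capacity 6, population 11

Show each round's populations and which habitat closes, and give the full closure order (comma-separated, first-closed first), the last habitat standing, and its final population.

Closure order: Dunmere, Juniper, Ashgrove, Briarlake, Cedarfen, Hollowpine
Last habitat: Greywater with 125 animals

Round 1: Ashgrove=16 Briarlake=20 Cedarfen=21 Dunmere=25 Greywater=12 Hollowpine=11 Juniper=20 → close Dunmere (overflow 15)
  25÷6 = 4 each, +1 to first 1
Round 2: Ashgrove=21 Briarlake=24 Cedarfen=25 Greywater=16 Hollowpine=15 Juniper=24 → close Juniper (overflow 17)
  24÷5 = 4 each, +1 to first 4
Round 3: Ashgrove=26 Briarlake=29 Cedarfen=30 Greywater=21 Hollowpine=19 → close Ashgrove (overflow 21)
  26÷4 = 6 each, +1 to first 2
Round 4: Briarlake=36 Cedarfen=37 Greywater=27 Hollowpine=25 → close Briarlake (overflow 23)
  36÷3 = 12 each, +1 to first 0
Round 5: Cedarfen=49 Greywater=39 Hollowpine=37 → close Cedarfen (overflow 34)
  49÷2 = 24 each, +1 to first 1
Round 6: Greywater=64 Hollowpine=61 → close Hollowpine (overflow 55)
  61÷1 = 61 each, +1 to first 0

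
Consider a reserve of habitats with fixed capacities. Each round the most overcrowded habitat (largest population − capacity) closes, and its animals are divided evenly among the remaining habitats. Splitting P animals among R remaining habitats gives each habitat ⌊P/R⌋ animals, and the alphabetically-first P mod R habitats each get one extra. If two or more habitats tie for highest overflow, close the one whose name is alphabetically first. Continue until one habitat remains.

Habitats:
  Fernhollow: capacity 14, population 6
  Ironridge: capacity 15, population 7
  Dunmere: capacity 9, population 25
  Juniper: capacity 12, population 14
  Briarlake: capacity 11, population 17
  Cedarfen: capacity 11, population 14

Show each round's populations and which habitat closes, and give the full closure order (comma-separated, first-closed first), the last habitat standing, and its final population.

Closure order: Dunmere, Briarlake, Cedarfen, Juniper, Fernhollow
Last habitat: Ironridge with 83 animals

Round 1: Briarlake=17 Cedarfen=14 Dunmere=25 Fernhollow=6 Ironridge=7 Juniper=14 → close Dunmere (overflow 16)
  25÷5 = 5 each, +1 to first 0
Round 2: Briarlake=22 Cedarfen=19 Fernhollow=11 Ironridge=12 Juniper=19 → close Briarlake (overflow 11)
  22÷4 = 5 each, +1 to first 2
Round 3: Cedarfen=25 Fernhollow=17 Ironridge=17 Juniper=24 → close Cedarfen (overflow 14)
  25÷3 = 8 each, +1 to first 1
Round 4: Fernhollow=26 Ironridge=25 Juniper=32 → close Juniper (overflow 20)
  32÷2 = 16 each, +1 to first 0
Round 5: Fernhollow=42 Ironridge=41 → close Fernhollow (overflow 28)
  42÷1 = 42 each, +1 to first 0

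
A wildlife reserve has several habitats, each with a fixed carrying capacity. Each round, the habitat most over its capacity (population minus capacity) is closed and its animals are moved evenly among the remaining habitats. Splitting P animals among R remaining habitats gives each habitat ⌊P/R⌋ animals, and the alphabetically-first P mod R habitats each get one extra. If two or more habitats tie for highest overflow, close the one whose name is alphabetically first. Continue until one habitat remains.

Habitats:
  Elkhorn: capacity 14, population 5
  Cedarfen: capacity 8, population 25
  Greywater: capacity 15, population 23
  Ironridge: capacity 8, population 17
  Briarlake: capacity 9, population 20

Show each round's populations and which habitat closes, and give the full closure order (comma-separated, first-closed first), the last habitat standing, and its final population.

Closure order: Cedarfen, Briarlake, Ironridge, Greywater
Last habitat: Elkhorn with 90 animals

Round 1: Briarlake=20 Cedarfen=25 Elkhorn=5 Greywater=23 Ironridge=17 → close Cedarfen (overflow 17)
  25÷4 = 6 each, +1 to first 1
Round 2: Briarlake=27 Elkhorn=11 Greywater=29 Ironridge=23 → close Briarlake (overflow 18)
  27÷3 = 9 each, +1 to first 0
Round 3: Elkhorn=20 Greywater=38 Ironridge=32 → close Ironridge (overflow 24)
  32÷2 = 16 each, +1 to first 0
Round 4: Elkhorn=36 Greywater=54 → close Greywater (overflow 39)
  54÷1 = 54 each, +1 to first 0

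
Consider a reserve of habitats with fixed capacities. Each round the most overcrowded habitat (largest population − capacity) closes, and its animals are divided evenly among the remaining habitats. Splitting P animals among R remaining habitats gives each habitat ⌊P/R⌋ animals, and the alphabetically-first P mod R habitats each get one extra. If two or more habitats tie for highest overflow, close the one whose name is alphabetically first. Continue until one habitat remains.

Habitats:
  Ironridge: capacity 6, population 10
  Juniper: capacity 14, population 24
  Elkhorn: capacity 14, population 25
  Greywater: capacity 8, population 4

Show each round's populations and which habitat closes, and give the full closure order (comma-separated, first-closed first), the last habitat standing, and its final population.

Closure order: Elkhorn, Juniper, Ironridge
Last habitat: Greywater with 63 animals

Round 1: Elkhorn=25 Greywater=4 Ironridge=10 Juniper=24 → close Elkhorn (overflow 11)
  25÷3 = 8 each, +1 to first 1
Round 2: Greywater=13 Ironridge=18 Juniper=32 → close Juniper (overflow 18)
  32÷2 = 16 each, +1 to first 0
Round 3: Greywater=29 Ironridge=34 → close Ironridge (overflow 28)
  34÷1 = 34 each, +1 to first 0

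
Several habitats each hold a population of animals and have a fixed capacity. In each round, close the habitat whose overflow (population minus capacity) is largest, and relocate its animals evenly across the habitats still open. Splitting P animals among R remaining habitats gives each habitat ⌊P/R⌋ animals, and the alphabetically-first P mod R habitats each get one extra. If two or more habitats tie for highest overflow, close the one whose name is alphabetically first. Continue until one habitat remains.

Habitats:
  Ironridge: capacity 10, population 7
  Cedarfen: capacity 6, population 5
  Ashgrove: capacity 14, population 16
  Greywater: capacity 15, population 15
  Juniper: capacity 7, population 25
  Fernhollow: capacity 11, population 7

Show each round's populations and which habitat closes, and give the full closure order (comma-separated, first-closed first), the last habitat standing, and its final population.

Round 1: Ashgrove=16 Cedarfen=5 Fernhollow=7 Greywater=15 Ironridge=7 Juniper=25 → close Juniper (overflow 18)
  25÷5 = 5 each, +1 to first 0
Round 2: Ashgrove=21 Cedarfen=10 Fernhollow=12 Greywater=20 Ironridge=12 → close Ashgrove (overflow 7)
  21÷4 = 5 each, +1 to first 1
Round 3: Cedarfen=16 Fernhollow=17 Greywater=25 Ironridge=17 → close Cedarfen (overflow 10)
  16÷3 = 5 each, +1 to first 1
Round 4: Fernhollow=23 Greywater=30 Ironridge=22 → close Greywater (overflow 15)
  30÷2 = 15 each, +1 to first 0
Round 5: Fernhollow=38 Ironridge=37 → close Fernhollow (overflow 27)
  38÷1 = 38 each, +1 to first 0

Closure order: Juniper, Ashgrove, Cedarfen, Greywater, Fernhollow
Last habitat: Ironridge with 75 animals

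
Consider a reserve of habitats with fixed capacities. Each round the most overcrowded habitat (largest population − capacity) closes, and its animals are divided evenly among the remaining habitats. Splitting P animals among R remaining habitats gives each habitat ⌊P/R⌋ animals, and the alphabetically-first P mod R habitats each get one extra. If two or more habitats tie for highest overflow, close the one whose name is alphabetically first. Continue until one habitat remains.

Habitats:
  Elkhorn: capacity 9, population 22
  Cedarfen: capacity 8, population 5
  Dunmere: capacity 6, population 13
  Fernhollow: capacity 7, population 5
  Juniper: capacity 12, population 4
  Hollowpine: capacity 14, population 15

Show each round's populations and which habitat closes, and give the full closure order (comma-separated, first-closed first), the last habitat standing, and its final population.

Round 1: Cedarfen=5 Dunmere=13 Elkhorn=22 Fernhollow=5 Hollowpine=15 Juniper=4 → close Elkhorn (overflow 13)
  22÷5 = 4 each, +1 to first 2
Round 2: Cedarfen=10 Dunmere=18 Fernhollow=9 Hollowpine=19 Juniper=8 → close Dunmere (overflow 12)
  18÷4 = 4 each, +1 to first 2
Round 3: Cedarfen=15 Fernhollow=14 Hollowpine=23 Juniper=12 → close Hollowpine (overflow 9)
  23÷3 = 7 each, +1 to first 2
Round 4: Cedarfen=23 Fernhollow=22 Juniper=19 → close Cedarfen (overflow 15)
  23÷2 = 11 each, +1 to first 1
Round 5: Fernhollow=34 Juniper=30 → close Fernhollow (overflow 27)
  34÷1 = 34 each, +1 to first 0

Closure order: Elkhorn, Dunmere, Hollowpine, Cedarfen, Fernhollow
Last habitat: Juniper with 64 animals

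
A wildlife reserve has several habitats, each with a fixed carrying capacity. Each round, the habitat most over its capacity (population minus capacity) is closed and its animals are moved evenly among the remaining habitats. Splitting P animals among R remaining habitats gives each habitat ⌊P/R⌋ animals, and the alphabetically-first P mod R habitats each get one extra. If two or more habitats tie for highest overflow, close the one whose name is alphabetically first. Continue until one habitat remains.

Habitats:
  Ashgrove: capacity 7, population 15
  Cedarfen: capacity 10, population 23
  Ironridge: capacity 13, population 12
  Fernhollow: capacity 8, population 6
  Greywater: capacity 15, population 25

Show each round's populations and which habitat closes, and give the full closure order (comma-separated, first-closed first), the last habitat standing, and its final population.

Closure order: Cedarfen, Greywater, Ashgrove, Fernhollow
Last habitat: Ironridge with 81 animals

Round 1: Ashgrove=15 Cedarfen=23 Fernhollow=6 Greywater=25 Ironridge=12 → close Cedarfen (overflow 13)
  23÷4 = 5 each, +1 to first 3
Round 2: Ashgrove=21 Fernhollow=12 Greywater=31 Ironridge=17 → close Greywater (overflow 16)
  31÷3 = 10 each, +1 to first 1
Round 3: Ashgrove=32 Fernhollow=22 Ironridge=27 → close Ashgrove (overflow 25)
  32÷2 = 16 each, +1 to first 0
Round 4: Fernhollow=38 Ironridge=43 → close Fernhollow (overflow 30)
  38÷1 = 38 each, +1 to first 0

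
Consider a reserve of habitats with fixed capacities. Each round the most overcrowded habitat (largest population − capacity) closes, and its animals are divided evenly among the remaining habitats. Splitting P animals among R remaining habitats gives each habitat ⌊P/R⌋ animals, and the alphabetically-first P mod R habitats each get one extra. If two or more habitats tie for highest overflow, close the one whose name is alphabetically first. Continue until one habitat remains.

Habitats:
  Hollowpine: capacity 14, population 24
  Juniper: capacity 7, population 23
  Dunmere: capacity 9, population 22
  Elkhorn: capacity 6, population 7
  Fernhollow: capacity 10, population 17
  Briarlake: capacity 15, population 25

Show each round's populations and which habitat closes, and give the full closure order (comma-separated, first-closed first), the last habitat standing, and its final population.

Closure order: Juniper, Dunmere, Briarlake, Hollowpine, Fernhollow
Last habitat: Elkhorn with 118 animals

Round 1: Briarlake=25 Dunmere=22 Elkhorn=7 Fernhollow=17 Hollowpine=24 Juniper=23 → close Juniper (overflow 16)
  23÷5 = 4 each, +1 to first 3
Round 2: Briarlake=30 Dunmere=27 Elkhorn=12 Fernhollow=21 Hollowpine=28 → close Dunmere (overflow 18)
  27÷4 = 6 each, +1 to first 3
Round 3: Briarlake=37 Elkhorn=19 Fernhollow=28 Hollowpine=34 → close Briarlake (overflow 22)
  37÷3 = 12 each, +1 to first 1
Round 4: Elkhorn=32 Fernhollow=40 Hollowpine=46 → close Hollowpine (overflow 32)
  46÷2 = 23 each, +1 to first 0
Round 5: Elkhorn=55 Fernhollow=63 → close Fernhollow (overflow 53)
  63÷1 = 63 each, +1 to first 0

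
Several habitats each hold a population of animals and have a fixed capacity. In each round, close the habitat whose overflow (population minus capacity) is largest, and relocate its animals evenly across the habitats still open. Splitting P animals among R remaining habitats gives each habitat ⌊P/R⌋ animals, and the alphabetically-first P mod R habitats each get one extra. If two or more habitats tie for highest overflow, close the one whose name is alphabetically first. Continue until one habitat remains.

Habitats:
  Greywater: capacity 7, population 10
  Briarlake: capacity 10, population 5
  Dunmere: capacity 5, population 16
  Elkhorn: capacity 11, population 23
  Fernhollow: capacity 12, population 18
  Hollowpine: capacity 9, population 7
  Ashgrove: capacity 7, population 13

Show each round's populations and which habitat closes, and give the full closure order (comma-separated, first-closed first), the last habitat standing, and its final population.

Round 1: Ashgrove=13 Briarlake=5 Dunmere=16 Elkhorn=23 Fernhollow=18 Greywater=10 Hollowpine=7 → close Elkhorn (overflow 12)
  23÷6 = 3 each, +1 to first 5
Round 2: Ashgrove=17 Briarlake=9 Dunmere=20 Fernhollow=22 Greywater=14 Hollowpine=10 → close Dunmere (overflow 15)
  20÷5 = 4 each, +1 to first 0
Round 3: Ashgrove=21 Briarlake=13 Fernhollow=26 Greywater=18 Hollowpine=14 → close Ashgrove (overflow 14)
  21÷4 = 5 each, +1 to first 1
Round 4: Briarlake=19 Fernhollow=31 Greywater=23 Hollowpine=19 → close Fernhollow (overflow 19)
  31÷3 = 10 each, +1 to first 1
Round 5: Briarlake=30 Greywater=33 Hollowpine=29 → close Greywater (overflow 26)
  33÷2 = 16 each, +1 to first 1
Round 6: Briarlake=47 Hollowpine=45 → close Briarlake (overflow 37)
  47÷1 = 47 each, +1 to first 0

Closure order: Elkhorn, Dunmere, Ashgrove, Fernhollow, Greywater, Briarlake
Last habitat: Hollowpine with 92 animals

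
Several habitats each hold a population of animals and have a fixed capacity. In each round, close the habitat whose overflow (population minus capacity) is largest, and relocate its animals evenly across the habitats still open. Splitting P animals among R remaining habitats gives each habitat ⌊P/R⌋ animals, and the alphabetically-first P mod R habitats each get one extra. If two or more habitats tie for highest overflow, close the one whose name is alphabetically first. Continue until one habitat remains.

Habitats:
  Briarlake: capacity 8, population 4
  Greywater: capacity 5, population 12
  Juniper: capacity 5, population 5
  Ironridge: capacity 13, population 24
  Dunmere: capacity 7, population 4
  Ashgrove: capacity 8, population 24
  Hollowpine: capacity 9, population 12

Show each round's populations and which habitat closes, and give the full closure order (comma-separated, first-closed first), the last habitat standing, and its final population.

Round 1: Ashgrove=24 Briarlake=4 Dunmere=4 Greywater=12 Hollowpine=12 Ironridge=24 Juniper=5 → close Ashgrove (overflow 16)
  24÷6 = 4 each, +1 to first 0
Round 2: Briarlake=8 Dunmere=8 Greywater=16 Hollowpine=16 Ironridge=28 Juniper=9 → close Ironridge (overflow 15)
  28÷5 = 5 each, +1 to first 3
Round 3: Briarlake=14 Dunmere=14 Greywater=22 Hollowpine=21 Juniper=14 → close Greywater (overflow 17)
  22÷4 = 5 each, +1 to first 2
Round 4: Briarlake=20 Dunmere=20 Hollowpine=26 Juniper=19 → close Hollowpine (overflow 17)
  26÷3 = 8 each, +1 to first 2
Round 5: Briarlake=29 Dunmere=29 Juniper=27 → close Dunmere (overflow 22)
  29÷2 = 14 each, +1 to first 1
Round 6: Briarlake=44 Juniper=41 → close Briarlake (overflow 36)
  44÷1 = 44 each, +1 to first 0

Closure order: Ashgrove, Ironridge, Greywater, Hollowpine, Dunmere, Briarlake
Last habitat: Juniper with 85 animals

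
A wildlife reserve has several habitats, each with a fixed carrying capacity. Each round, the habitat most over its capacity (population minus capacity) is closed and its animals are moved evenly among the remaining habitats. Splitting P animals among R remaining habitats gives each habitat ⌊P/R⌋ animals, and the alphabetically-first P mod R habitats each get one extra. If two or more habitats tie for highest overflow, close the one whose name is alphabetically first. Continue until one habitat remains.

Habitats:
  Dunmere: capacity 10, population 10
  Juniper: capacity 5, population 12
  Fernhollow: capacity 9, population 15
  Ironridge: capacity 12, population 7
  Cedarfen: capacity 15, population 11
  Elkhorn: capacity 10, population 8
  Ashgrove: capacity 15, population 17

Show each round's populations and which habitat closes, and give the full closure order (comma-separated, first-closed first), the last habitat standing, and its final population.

Closure order: Juniper, Fernhollow, Ashgrove, Dunmere, Elkhorn, Cedarfen
Last habitat: Ironridge with 80 animals

Round 1: Ashgrove=17 Cedarfen=11 Dunmere=10 Elkhorn=8 Fernhollow=15 Ironridge=7 Juniper=12 → close Juniper (overflow 7)
  12÷6 = 2 each, +1 to first 0
Round 2: Ashgrove=19 Cedarfen=13 Dunmere=12 Elkhorn=10 Fernhollow=17 Ironridge=9 → close Fernhollow (overflow 8)
  17÷5 = 3 each, +1 to first 2
Round 3: Ashgrove=23 Cedarfen=17 Dunmere=15 Elkhorn=13 Ironridge=12 → close Ashgrove (overflow 8)
  23÷4 = 5 each, +1 to first 3
Round 4: Cedarfen=23 Dunmere=21 Elkhorn=19 Ironridge=17 → close Dunmere (overflow 11)
  21÷3 = 7 each, +1 to first 0
Round 5: Cedarfen=30 Elkhorn=26 Ironridge=24 → close Elkhorn (overflow 16)
  26÷2 = 13 each, +1 to first 0
Round 6: Cedarfen=43 Ironridge=37 → close Cedarfen (overflow 28)
  43÷1 = 43 each, +1 to first 0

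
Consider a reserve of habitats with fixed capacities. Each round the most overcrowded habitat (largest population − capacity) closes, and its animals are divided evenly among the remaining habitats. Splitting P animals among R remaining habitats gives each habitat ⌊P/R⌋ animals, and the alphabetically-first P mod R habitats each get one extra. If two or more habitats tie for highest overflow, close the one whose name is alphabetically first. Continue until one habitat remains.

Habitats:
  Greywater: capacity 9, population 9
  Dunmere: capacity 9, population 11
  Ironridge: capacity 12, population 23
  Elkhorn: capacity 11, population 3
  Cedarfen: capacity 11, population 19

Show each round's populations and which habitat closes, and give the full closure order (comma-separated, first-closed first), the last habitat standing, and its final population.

Closure order: Ironridge, Cedarfen, Dunmere, Greywater
Last habitat: Elkhorn with 65 animals

Round 1: Cedarfen=19 Dunmere=11 Elkhorn=3 Greywater=9 Ironridge=23 → close Ironridge (overflow 11)
  23÷4 = 5 each, +1 to first 3
Round 2: Cedarfen=25 Dunmere=17 Elkhorn=9 Greywater=14 → close Cedarfen (overflow 14)
  25÷3 = 8 each, +1 to first 1
Round 3: Dunmere=26 Elkhorn=17 Greywater=22 → close Dunmere (overflow 17)
  26÷2 = 13 each, +1 to first 0
Round 4: Elkhorn=30 Greywater=35 → close Greywater (overflow 26)
  35÷1 = 35 each, +1 to first 0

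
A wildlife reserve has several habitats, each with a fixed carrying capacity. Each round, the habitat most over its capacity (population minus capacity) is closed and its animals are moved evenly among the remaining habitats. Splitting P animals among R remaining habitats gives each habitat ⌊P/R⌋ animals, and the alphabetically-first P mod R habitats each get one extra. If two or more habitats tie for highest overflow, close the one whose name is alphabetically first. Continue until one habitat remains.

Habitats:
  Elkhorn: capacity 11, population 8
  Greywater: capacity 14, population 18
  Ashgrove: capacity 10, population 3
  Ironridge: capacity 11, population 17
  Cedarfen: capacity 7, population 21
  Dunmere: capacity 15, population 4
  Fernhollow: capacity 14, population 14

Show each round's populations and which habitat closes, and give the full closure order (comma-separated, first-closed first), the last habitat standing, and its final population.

Closure order: Cedarfen, Ironridge, Greywater, Fernhollow, Elkhorn, Ashgrove
Last habitat: Dunmere with 85 animals

Round 1: Ashgrove=3 Cedarfen=21 Dunmere=4 Elkhorn=8 Fernhollow=14 Greywater=18 Ironridge=17 → close Cedarfen (overflow 14)
  21÷6 = 3 each, +1 to first 3
Round 2: Ashgrove=7 Dunmere=8 Elkhorn=12 Fernhollow=17 Greywater=21 Ironridge=20 → close Ironridge (overflow 9)
  20÷5 = 4 each, +1 to first 0
Round 3: Ashgrove=11 Dunmere=12 Elkhorn=16 Fernhollow=21 Greywater=25 → close Greywater (overflow 11)
  25÷4 = 6 each, +1 to first 1
Round 4: Ashgrove=18 Dunmere=18 Elkhorn=22 Fernhollow=27 → close Fernhollow (overflow 13)
  27÷3 = 9 each, +1 to first 0
Round 5: Ashgrove=27 Dunmere=27 Elkhorn=31 → close Elkhorn (overflow 20)
  31÷2 = 15 each, +1 to first 1
Round 6: Ashgrove=43 Dunmere=42 → close Ashgrove (overflow 33)
  43÷1 = 43 each, +1 to first 0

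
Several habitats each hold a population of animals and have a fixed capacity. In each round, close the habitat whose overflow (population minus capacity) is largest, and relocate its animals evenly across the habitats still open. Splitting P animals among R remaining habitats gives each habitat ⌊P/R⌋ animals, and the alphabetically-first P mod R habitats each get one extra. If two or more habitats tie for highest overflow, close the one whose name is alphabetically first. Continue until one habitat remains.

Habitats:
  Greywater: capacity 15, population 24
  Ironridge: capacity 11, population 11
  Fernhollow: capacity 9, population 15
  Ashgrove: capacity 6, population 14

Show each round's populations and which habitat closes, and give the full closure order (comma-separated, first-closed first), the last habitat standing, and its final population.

Closure order: Greywater, Ashgrove, Fernhollow
Last habitat: Ironridge with 64 animals

Round 1: Ashgrove=14 Fernhollow=15 Greywater=24 Ironridge=11 → close Greywater (overflow 9)
  24÷3 = 8 each, +1 to first 0
Round 2: Ashgrove=22 Fernhollow=23 Ironridge=19 → close Ashgrove (overflow 16)
  22÷2 = 11 each, +1 to first 0
Round 3: Fernhollow=34 Ironridge=30 → close Fernhollow (overflow 25)
  34÷1 = 34 each, +1 to first 0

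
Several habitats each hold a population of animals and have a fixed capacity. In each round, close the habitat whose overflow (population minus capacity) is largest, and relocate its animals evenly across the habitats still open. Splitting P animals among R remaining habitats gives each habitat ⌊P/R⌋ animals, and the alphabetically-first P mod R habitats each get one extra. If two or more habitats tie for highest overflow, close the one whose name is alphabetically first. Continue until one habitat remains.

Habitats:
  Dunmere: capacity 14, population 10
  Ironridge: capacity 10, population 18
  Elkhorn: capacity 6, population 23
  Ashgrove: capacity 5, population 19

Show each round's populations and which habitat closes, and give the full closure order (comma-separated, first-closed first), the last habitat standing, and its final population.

Closure order: Elkhorn, Ashgrove, Ironridge
Last habitat: Dunmere with 70 animals

Round 1: Ashgrove=19 Dunmere=10 Elkhorn=23 Ironridge=18 → close Elkhorn (overflow 17)
  23÷3 = 7 each, +1 to first 2
Round 2: Ashgrove=27 Dunmere=18 Ironridge=25 → close Ashgrove (overflow 22)
  27÷2 = 13 each, +1 to first 1
Round 3: Dunmere=32 Ironridge=38 → close Ironridge (overflow 28)
  38÷1 = 38 each, +1 to first 0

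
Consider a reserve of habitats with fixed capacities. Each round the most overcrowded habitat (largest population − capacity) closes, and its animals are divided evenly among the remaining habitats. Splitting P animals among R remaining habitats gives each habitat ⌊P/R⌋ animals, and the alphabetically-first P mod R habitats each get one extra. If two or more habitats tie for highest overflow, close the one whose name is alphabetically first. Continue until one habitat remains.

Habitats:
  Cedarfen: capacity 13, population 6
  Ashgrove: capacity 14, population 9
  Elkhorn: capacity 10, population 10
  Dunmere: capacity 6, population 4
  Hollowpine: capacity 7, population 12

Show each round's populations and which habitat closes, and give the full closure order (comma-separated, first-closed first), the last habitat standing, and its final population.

Round 1: Ashgrove=9 Cedarfen=6 Dunmere=4 Elkhorn=10 Hollowpine=12 → close Hollowpine (overflow 5)
  12÷4 = 3 each, +1 to first 0
Round 2: Ashgrove=12 Cedarfen=9 Dunmere=7 Elkhorn=13 → close Elkhorn (overflow 3)
  13÷3 = 4 each, +1 to first 1
Round 3: Ashgrove=17 Cedarfen=13 Dunmere=11 → close Dunmere (overflow 5)
  11÷2 = 5 each, +1 to first 1
Round 4: Ashgrove=23 Cedarfen=18 → close Ashgrove (overflow 9)
  23÷1 = 23 each, +1 to first 0

Closure order: Hollowpine, Elkhorn, Dunmere, Ashgrove
Last habitat: Cedarfen with 41 animals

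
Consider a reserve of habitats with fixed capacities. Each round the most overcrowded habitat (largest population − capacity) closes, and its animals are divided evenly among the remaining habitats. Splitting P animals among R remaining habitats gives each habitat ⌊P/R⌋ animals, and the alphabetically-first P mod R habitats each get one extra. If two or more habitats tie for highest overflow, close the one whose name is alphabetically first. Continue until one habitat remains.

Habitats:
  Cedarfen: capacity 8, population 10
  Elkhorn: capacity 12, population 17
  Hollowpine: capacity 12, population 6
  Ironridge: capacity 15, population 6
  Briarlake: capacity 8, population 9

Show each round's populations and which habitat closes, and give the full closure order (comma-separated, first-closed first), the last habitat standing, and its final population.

Closure order: Elkhorn, Briarlake, Cedarfen, Hollowpine
Last habitat: Ironridge with 48 animals

Round 1: Briarlake=9 Cedarfen=10 Elkhorn=17 Hollowpine=6 Ironridge=6 → close Elkhorn (overflow 5)
  17÷4 = 4 each, +1 to first 1
Round 2: Briarlake=14 Cedarfen=14 Hollowpine=10 Ironridge=10 → close Briarlake (overflow 6)
  14÷3 = 4 each, +1 to first 2
Round 3: Cedarfen=19 Hollowpine=15 Ironridge=14 → close Cedarfen (overflow 11)
  19÷2 = 9 each, +1 to first 1
Round 4: Hollowpine=25 Ironridge=23 → close Hollowpine (overflow 13)
  25÷1 = 25 each, +1 to first 0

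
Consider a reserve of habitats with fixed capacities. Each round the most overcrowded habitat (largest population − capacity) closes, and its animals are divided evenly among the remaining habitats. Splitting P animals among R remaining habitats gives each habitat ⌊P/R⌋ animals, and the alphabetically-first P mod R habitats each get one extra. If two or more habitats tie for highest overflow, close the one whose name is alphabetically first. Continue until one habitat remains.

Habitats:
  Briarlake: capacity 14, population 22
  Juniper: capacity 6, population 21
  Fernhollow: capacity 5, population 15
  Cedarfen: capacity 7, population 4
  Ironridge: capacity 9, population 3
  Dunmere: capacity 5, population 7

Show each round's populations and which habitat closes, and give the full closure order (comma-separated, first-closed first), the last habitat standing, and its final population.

Round 1: Briarlake=22 Cedarfen=4 Dunmere=7 Fernhollow=15 Ironridge=3 Juniper=21 → close Juniper (overflow 15)
  21÷5 = 4 each, +1 to first 1
Round 2: Briarlake=27 Cedarfen=8 Dunmere=11 Fernhollow=19 Ironridge=7 → close Fernhollow (overflow 14)
  19÷4 = 4 each, +1 to first 3
Round 3: Briarlake=32 Cedarfen=13 Dunmere=16 Ironridge=11 → close Briarlake (overflow 18)
  32÷3 = 10 each, +1 to first 2
Round 4: Cedarfen=24 Dunmere=27 Ironridge=21 → close Dunmere (overflow 22)
  27÷2 = 13 each, +1 to first 1
Round 5: Cedarfen=38 Ironridge=34 → close Cedarfen (overflow 31)
  38÷1 = 38 each, +1 to first 0

Closure order: Juniper, Fernhollow, Briarlake, Dunmere, Cedarfen
Last habitat: Ironridge with 72 animals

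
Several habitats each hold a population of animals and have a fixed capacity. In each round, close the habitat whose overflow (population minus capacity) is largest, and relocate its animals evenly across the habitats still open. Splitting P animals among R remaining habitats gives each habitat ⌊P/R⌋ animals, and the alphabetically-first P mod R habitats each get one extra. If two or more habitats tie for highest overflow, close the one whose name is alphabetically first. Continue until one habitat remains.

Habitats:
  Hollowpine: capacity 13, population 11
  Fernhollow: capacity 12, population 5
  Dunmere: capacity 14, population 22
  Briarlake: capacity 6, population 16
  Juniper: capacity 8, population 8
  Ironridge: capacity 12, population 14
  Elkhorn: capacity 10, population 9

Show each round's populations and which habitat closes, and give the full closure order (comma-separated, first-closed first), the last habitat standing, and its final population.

Round 1: Briarlake=16 Dunmere=22 Elkhorn=9 Fernhollow=5 Hollowpine=11 Ironridge=14 Juniper=8 → close Briarlake (overflow 10)
  16÷6 = 2 each, +1 to first 4
Round 2: Dunmere=25 Elkhorn=12 Fernhollow=8 Hollowpine=14 Ironridge=16 Juniper=10 → close Dunmere (overflow 11)
  25÷5 = 5 each, +1 to first 0
Round 3: Elkhorn=17 Fernhollow=13 Hollowpine=19 Ironridge=21 Juniper=15 → close Ironridge (overflow 9)
  21÷4 = 5 each, +1 to first 1
Round 4: Elkhorn=23 Fernhollow=18 Hollowpine=24 Juniper=20 → close Elkhorn (overflow 13)
  23÷3 = 7 each, +1 to first 2
Round 5: Fernhollow=26 Hollowpine=32 Juniper=27 → close Hollowpine (overflow 19)
  32÷2 = 16 each, +1 to first 0
Round 6: Fernhollow=42 Juniper=43 → close Juniper (overflow 35)
  43÷1 = 43 each, +1 to first 0

Closure order: Briarlake, Dunmere, Ironridge, Elkhorn, Hollowpine, Juniper
Last habitat: Fernhollow with 85 animals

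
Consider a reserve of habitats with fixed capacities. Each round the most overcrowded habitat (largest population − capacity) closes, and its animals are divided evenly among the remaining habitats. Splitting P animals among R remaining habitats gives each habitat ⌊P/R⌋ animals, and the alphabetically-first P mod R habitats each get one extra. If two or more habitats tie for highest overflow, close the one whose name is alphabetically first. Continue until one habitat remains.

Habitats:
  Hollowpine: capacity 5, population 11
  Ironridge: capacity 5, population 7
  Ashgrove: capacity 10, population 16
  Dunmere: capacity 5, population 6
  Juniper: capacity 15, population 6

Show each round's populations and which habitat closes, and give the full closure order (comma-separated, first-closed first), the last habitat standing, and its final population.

Round 1: Ashgrove=16 Dunmere=6 Hollowpine=11 Ironridge=7 Juniper=6 → close Ashgrove (overflow 6)
  16÷4 = 4 each, +1 to first 0
Round 2: Dunmere=10 Hollowpine=15 Ironridge=11 Juniper=10 → close Hollowpine (overflow 10)
  15÷3 = 5 each, +1 to first 0
Round 3: Dunmere=15 Ironridge=16 Juniper=15 → close Ironridge (overflow 11)
  16÷2 = 8 each, +1 to first 0
Round 4: Dunmere=23 Juniper=23 → close Dunmere (overflow 18)
  23÷1 = 23 each, +1 to first 0

Closure order: Ashgrove, Hollowpine, Ironridge, Dunmere
Last habitat: Juniper with 46 animals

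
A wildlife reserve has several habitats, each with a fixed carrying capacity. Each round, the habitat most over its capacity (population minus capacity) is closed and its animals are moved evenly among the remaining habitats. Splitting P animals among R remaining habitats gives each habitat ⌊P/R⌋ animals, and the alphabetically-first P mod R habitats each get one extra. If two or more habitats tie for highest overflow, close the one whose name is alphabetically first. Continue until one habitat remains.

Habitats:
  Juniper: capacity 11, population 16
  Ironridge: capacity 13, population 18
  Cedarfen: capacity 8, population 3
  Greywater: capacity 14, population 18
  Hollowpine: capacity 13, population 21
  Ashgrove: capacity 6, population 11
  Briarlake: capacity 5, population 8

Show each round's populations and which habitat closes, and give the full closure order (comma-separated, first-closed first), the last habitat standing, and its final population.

Round 1: Ashgrove=11 Briarlake=8 Cedarfen=3 Greywater=18 Hollowpine=21 Ironridge=18 Juniper=16 → close Hollowpine (overflow 8)
  21÷6 = 3 each, +1 to first 3
Round 2: Ashgrove=15 Briarlake=12 Cedarfen=7 Greywater=21 Ironridge=21 Juniper=19 → close Ashgrove (overflow 9)
  15÷5 = 3 each, +1 to first 0
Round 3: Briarlake=15 Cedarfen=10 Greywater=24 Ironridge=24 Juniper=22 → close Ironridge (overflow 11)
  24÷4 = 6 each, +1 to first 0
Round 4: Briarlake=21 Cedarfen=16 Greywater=30 Juniper=28 → close Juniper (overflow 17)
  28÷3 = 9 each, +1 to first 1
Round 5: Briarlake=31 Cedarfen=25 Greywater=39 → close Briarlake (overflow 26)
  31÷2 = 15 each, +1 to first 1
Round 6: Cedarfen=41 Greywater=54 → close Greywater (overflow 40)
  54÷1 = 54 each, +1 to first 0

Closure order: Hollowpine, Ashgrove, Ironridge, Juniper, Briarlake, Greywater
Last habitat: Cedarfen with 95 animals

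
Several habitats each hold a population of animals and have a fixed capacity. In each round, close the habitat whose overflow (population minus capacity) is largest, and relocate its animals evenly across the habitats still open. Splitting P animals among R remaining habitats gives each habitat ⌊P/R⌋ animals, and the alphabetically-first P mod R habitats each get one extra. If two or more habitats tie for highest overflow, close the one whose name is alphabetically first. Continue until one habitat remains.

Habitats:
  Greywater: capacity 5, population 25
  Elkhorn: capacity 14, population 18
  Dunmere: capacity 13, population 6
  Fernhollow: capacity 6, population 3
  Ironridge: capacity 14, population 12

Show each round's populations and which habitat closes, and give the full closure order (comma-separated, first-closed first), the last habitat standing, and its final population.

Closure order: Greywater, Elkhorn, Ironridge, Fernhollow
Last habitat: Dunmere with 64 animals

Round 1: Dunmere=6 Elkhorn=18 Fernhollow=3 Greywater=25 Ironridge=12 → close Greywater (overflow 20)
  25÷4 = 6 each, +1 to first 1
Round 2: Dunmere=13 Elkhorn=24 Fernhollow=9 Ironridge=18 → close Elkhorn (overflow 10)
  24÷3 = 8 each, +1 to first 0
Round 3: Dunmere=21 Fernhollow=17 Ironridge=26 → close Ironridge (overflow 12)
  26÷2 = 13 each, +1 to first 0
Round 4: Dunmere=34 Fernhollow=30 → close Fernhollow (overflow 24)
  30÷1 = 30 each, +1 to first 0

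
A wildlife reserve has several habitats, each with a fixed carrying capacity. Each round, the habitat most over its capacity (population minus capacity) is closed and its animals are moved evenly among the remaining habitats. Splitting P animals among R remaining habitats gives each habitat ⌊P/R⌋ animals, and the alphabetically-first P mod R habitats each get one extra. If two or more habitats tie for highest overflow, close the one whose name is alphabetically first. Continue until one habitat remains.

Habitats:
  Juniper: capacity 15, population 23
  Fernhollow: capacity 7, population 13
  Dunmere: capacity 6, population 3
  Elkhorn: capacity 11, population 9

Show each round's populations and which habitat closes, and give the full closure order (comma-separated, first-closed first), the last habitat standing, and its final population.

Closure order: Juniper, Fernhollow, Elkhorn
Last habitat: Dunmere with 48 animals

Round 1: Dunmere=3 Elkhorn=9 Fernhollow=13 Juniper=23 → close Juniper (overflow 8)
  23÷3 = 7 each, +1 to first 2
Round 2: Dunmere=11 Elkhorn=17 Fernhollow=20 → close Fernhollow (overflow 13)
  20÷2 = 10 each, +1 to first 0
Round 3: Dunmere=21 Elkhorn=27 → close Elkhorn (overflow 16)
  27÷1 = 27 each, +1 to first 0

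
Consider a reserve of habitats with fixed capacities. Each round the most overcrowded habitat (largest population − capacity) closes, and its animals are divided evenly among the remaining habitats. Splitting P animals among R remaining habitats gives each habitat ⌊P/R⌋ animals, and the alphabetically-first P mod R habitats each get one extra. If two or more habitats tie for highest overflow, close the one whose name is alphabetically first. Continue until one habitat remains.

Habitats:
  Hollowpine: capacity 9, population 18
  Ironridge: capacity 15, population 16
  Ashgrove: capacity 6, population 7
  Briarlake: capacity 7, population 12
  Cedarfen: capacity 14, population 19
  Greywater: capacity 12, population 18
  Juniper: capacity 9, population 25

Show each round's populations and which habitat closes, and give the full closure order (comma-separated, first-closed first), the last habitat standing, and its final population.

Closure order: Juniper, Hollowpine, Briarlake, Greywater, Ashgrove, Cedarfen
Last habitat: Ironridge with 115 animals

Round 1: Ashgrove=7 Briarlake=12 Cedarfen=19 Greywater=18 Hollowpine=18 Ironridge=16 Juniper=25 → close Juniper (overflow 16)
  25÷6 = 4 each, +1 to first 1
Round 2: Ashgrove=12 Briarlake=16 Cedarfen=23 Greywater=22 Hollowpine=22 Ironridge=20 → close Hollowpine (overflow 13)
  22÷5 = 4 each, +1 to first 2
Round 3: Ashgrove=17 Briarlake=21 Cedarfen=27 Greywater=26 Ironridge=24 → close Briarlake (overflow 14)
  21÷4 = 5 each, +1 to first 1
Round 4: Ashgrove=23 Cedarfen=32 Greywater=31 Ironridge=29 → close Greywater (overflow 19)
  31÷3 = 10 each, +1 to first 1
Round 5: Ashgrove=34 Cedarfen=42 Ironridge=39 → close Ashgrove (overflow 28)
  34÷2 = 17 each, +1 to first 0
Round 6: Cedarfen=59 Ironridge=56 → close Cedarfen (overflow 45)
  59÷1 = 59 each, +1 to first 0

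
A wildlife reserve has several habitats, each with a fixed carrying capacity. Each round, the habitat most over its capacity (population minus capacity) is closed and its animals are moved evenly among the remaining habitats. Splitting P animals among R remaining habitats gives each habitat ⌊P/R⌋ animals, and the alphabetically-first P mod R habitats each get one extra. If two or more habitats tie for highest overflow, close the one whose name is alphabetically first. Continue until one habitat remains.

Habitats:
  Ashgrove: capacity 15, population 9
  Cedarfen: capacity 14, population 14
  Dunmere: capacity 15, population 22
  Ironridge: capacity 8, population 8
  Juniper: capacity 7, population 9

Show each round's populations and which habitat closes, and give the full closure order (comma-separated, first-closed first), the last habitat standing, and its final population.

Closure order: Dunmere, Juniper, Cedarfen, Ironridge
Last habitat: Ashgrove with 62 animals

Round 1: Ashgrove=9 Cedarfen=14 Dunmere=22 Ironridge=8 Juniper=9 → close Dunmere (overflow 7)
  22÷4 = 5 each, +1 to first 2
Round 2: Ashgrove=15 Cedarfen=20 Ironridge=13 Juniper=14 → close Juniper (overflow 7)
  14÷3 = 4 each, +1 to first 2
Round 3: Ashgrove=20 Cedarfen=25 Ironridge=17 → close Cedarfen (overflow 11)
  25÷2 = 12 each, +1 to first 1
Round 4: Ashgrove=33 Ironridge=29 → close Ironridge (overflow 21)
  29÷1 = 29 each, +1 to first 0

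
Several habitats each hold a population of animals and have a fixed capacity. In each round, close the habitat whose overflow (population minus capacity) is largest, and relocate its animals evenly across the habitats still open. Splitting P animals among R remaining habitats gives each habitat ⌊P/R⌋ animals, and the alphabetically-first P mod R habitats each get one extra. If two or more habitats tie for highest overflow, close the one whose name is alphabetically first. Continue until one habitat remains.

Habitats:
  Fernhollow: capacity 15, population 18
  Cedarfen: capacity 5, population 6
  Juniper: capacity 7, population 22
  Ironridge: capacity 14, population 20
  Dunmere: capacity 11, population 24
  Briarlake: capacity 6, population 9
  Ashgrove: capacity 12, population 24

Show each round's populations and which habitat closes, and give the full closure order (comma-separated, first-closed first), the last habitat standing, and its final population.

Round 1: Ashgrove=24 Briarlake=9 Cedarfen=6 Dunmere=24 Fernhollow=18 Ironridge=20 Juniper=22 → close Juniper (overflow 15)
  22÷6 = 3 each, +1 to first 4
Round 2: Ashgrove=28 Briarlake=13 Cedarfen=10 Dunmere=28 Fernhollow=21 Ironridge=23 → close Dunmere (overflow 17)
  28÷5 = 5 each, +1 to first 3
Round 3: Ashgrove=34 Briarlake=19 Cedarfen=16 Fernhollow=26 Ironridge=28 → close Ashgrove (overflow 22)
  34÷4 = 8 each, +1 to first 2
Round 4: Briarlake=28 Cedarfen=25 Fernhollow=34 Ironridge=36 → close Briarlake (overflow 22)
  28÷3 = 9 each, +1 to first 1
Round 5: Cedarfen=35 Fernhollow=43 Ironridge=45 → close Ironridge (overflow 31)
  45÷2 = 22 each, +1 to first 1
Round 6: Cedarfen=58 Fernhollow=65 → close Cedarfen (overflow 53)
  58÷1 = 58 each, +1 to first 0

Closure order: Juniper, Dunmere, Ashgrove, Briarlake, Ironridge, Cedarfen
Last habitat: Fernhollow with 123 animals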